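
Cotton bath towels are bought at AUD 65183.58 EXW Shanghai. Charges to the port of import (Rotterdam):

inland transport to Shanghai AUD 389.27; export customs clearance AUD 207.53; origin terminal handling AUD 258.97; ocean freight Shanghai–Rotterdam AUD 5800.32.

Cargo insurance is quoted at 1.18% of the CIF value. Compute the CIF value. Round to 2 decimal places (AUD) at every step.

Let C be the CIF value. C = EXW price + pre-shipment costs + freight + 1.18% × C
C − 1.18% × C = 65183.58 + 389.27 + 207.53 + 258.97 + 5800.32
0.9882 × C = 71839.67
C = 71839.67 / 0.9882 = 72697.50
Insurance premium = 1.18% × 72697.50 = 857.83

CIF value: AUD 72697.50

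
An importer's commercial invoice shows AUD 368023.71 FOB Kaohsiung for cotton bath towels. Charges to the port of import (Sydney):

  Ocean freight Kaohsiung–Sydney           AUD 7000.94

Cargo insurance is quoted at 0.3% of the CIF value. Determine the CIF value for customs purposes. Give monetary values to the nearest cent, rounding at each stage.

CIF value: AUD 376153.11

Let C be the CIF value. C = FOB price + freight + 0.3% × C
C − 0.3% × C = 368023.71 + 7000.94
0.997 × C = 375024.65
C = 375024.65 / 0.997 = 376153.11
Insurance premium = 0.3% × 376153.11 = 1128.46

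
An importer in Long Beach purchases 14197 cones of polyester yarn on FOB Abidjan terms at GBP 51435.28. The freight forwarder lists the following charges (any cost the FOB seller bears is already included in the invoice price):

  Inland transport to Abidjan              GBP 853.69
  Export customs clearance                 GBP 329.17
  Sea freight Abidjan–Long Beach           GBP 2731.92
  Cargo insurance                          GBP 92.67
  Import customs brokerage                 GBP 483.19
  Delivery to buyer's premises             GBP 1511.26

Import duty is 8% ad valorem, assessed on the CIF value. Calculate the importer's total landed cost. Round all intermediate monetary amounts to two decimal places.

FOB: the seller bears costs until goods are on board at the origin port; the buyer bears freight, insurance and all costs thereafter.
Already in the invoice (seller's account under FOB): inland to port, export clearance — exclude.
CIF value = FOB price + freight + insurance = 51435.28 + 2731.92 + 92.67 = 54259.87
Import duty = 54259.87 × 8% = 4340.79
Buyer bears: freight 2731.92 + insurance 92.67 + brokerage 483.19 + delivery 1511.26 + duty 4340.79 = 9159.83
Landed cost = invoice 51435.28 + 9159.83 = 60595.11

Total landed cost: GBP 60595.11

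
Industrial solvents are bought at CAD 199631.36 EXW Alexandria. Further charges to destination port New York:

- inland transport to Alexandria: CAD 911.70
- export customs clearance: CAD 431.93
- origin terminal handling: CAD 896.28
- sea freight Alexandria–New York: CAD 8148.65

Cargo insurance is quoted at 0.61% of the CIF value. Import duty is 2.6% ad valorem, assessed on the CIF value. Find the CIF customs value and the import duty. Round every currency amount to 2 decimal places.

Let C be the CIF value. C = EXW price + pre-shipment costs + freight + 0.61% × C
C − 0.61% × C = 199631.36 + 911.70 + 431.93 + 896.28 + 8148.65
0.9939 × C = 210019.92
C = 210019.92 / 0.9939 = 211308.90
Insurance premium = 0.61% × 211308.90 = 1288.98
Import duty = 211308.90 × 2.6% = 5494.03

CIF value: CAD 211308.90; import duty: CAD 5494.03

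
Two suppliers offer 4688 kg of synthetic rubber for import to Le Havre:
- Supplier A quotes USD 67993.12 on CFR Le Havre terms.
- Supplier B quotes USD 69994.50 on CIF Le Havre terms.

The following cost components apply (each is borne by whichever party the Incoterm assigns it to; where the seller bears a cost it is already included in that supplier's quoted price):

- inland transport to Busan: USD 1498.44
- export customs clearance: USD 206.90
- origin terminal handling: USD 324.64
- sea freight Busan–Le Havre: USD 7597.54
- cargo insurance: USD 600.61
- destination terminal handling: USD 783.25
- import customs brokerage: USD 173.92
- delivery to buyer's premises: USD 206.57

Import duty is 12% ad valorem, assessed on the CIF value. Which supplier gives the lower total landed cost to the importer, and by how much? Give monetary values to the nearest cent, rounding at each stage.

Supplier A is cheaper by USD 1568.86

Supplier A (CFR):
CIF value = CFR price + insurance = 67993.12 + 600.61 = 68593.73
Import duty = 68593.73 × 12% = 8231.25
Buyer bears (A): 600.61 + 783.25 + 173.92 + 206.57 = 1764.35
Landed cost (A) = invoice 67993.12 + 1764.35 + duty 8231.25 = 77988.72
Supplier B (CIF):
The CIF price already equals the CIF value: 69994.50
Import duty = 69994.50 × 12% = 8399.34
Buyer bears (B): 783.25 + 173.92 + 206.57 = 1163.74
Landed cost (B) = invoice 69994.50 + 1163.74 + duty 8399.34 = 79557.58
Difference = |77988.72 − 79557.58| = 1568.86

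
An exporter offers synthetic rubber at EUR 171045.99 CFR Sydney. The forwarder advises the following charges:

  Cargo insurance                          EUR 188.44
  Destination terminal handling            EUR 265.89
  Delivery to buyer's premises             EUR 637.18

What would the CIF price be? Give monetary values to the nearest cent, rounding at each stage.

CIF price: EUR 171234.43

Not relevant to the conversion: delivery, destination terminal — on the buyer under both terms; not part of either seller's price.
From CFR to CIF, the seller additionally bears: insurance.
CIF price = 171045.99 + 188.44 = 171234.43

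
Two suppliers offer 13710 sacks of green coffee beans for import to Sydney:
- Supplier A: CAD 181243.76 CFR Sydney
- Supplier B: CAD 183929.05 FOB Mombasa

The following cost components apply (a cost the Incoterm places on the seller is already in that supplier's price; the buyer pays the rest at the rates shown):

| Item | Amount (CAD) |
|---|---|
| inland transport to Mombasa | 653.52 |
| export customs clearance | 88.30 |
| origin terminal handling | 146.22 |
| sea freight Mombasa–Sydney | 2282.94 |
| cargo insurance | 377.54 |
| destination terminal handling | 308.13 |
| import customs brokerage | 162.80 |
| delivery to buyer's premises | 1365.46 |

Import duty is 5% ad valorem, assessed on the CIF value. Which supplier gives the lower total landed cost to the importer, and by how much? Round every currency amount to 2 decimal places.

Supplier A (CFR):
CIF value = CFR price + insurance = 181243.76 + 377.54 = 181621.30
Import duty = 181621.30 × 5% = 9081.07
Buyer bears (A): 377.54 + 308.13 + 162.80 + 1365.46 = 2213.93
Landed cost (A) = invoice 181243.76 + 2213.93 + duty 9081.07 = 192538.76
Supplier B (FOB):
CIF value = FOB price + freight + insurance = 183929.05 + 2282.94 + 377.54 = 186589.53
Import duty = 186589.53 × 5% = 9329.48
Buyer bears (B): 2282.94 + 377.54 + 308.13 + 162.80 + 1365.46 = 4496.87
Landed cost (B) = invoice 183929.05 + 4496.87 + duty 9329.48 = 197755.40
Difference = |192538.76 − 197755.40| = 5216.64

Supplier A is cheaper by CAD 5216.64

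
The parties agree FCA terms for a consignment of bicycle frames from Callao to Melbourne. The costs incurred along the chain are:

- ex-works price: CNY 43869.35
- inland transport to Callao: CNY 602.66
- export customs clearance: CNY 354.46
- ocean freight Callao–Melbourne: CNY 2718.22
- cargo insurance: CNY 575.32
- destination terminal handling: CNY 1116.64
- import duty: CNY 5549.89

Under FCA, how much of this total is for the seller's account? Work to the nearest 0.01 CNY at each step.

FCA: the seller delivers export-cleared goods to the carrier; the buyer bears costs from that point.
Seller's account: goods 43869.35 + inland to port 602.66 + export clearance 354.46 = 44826.47
Buyer's account: freight 2718.22 + insurance 575.32 + destination terminal 1116.64 + duty 5549.89 = 9960.07

Seller's account: CNY 44826.47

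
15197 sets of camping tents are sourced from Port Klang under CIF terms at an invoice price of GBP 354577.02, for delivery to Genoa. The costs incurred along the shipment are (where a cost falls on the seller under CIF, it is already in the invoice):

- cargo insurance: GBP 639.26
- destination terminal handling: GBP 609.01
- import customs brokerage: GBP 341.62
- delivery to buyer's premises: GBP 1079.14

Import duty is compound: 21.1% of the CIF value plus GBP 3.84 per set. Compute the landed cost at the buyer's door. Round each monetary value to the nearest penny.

CIF: the seller pays costs through ocean freight and marine insurance to the destination port.
Already in the invoice (seller's account under CIF): insurance — exclude.
The CIF price already equals the CIF value: 354577.02
Ad valorem component: 354577.02 × 21.1% = 74815.75
Specific component: 15197 × 3.84 = 58356.48
Import duty = 74815.75 + 58356.48 = 133172.23
Buyer bears: destination terminal 609.01 + brokerage 341.62 + delivery 1079.14 + duty 133172.23 = 135202.00
Landed cost = invoice 354577.02 + 135202.00 = 489779.02

Total landed cost: GBP 489779.02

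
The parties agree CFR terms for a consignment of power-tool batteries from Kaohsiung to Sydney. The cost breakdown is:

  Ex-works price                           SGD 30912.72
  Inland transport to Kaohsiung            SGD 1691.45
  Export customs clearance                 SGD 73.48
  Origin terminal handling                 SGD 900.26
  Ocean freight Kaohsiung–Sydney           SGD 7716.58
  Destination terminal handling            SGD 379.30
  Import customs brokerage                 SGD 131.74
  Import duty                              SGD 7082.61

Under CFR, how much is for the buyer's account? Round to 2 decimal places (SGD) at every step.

CFR: the seller pays costs through ocean freight to the destination port, but not insurance.
Seller's account: goods 30912.72 + inland to port 1691.45 + export clearance 73.48 + origin terminal 900.26 + freight 7716.58 = 41294.49
Buyer's account: destination terminal 379.30 + brokerage 131.74 + duty 7082.61 = 7593.65

Buyer's account: SGD 7593.65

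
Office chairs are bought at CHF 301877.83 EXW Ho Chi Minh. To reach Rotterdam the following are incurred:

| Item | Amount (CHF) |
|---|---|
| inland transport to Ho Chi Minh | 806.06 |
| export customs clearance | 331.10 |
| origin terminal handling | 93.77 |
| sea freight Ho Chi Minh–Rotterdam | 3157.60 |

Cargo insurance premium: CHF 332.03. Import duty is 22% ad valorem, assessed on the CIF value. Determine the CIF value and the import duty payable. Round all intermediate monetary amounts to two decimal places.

CIF value: CHF 306598.39; import duty: CHF 67451.65

CIF = EXW price + pre-shipment costs + freight + insurance
CIF = 301877.83 + 806.06 + 331.10 + 93.77 + 3157.60 + 332.03 = 306598.39
Import duty = 306598.39 × 22% = 67451.65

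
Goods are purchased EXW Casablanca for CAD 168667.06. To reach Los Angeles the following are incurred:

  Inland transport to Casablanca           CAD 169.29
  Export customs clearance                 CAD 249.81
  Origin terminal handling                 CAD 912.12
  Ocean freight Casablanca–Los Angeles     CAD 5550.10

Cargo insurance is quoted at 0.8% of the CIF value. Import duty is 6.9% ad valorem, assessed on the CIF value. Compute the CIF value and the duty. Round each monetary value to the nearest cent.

Let C be the CIF value. C = EXW price + pre-shipment costs + freight + 0.8% × C
C − 0.8% × C = 168667.06 + 169.29 + 249.81 + 912.12 + 5550.10
0.992 × C = 175548.38
C = 175548.38 / 0.992 = 176964.09
Insurance premium = 0.8% × 176964.09 = 1415.71
Import duty = 176964.09 × 6.9% = 12210.52

CIF value: CAD 176964.09; import duty: CAD 12210.52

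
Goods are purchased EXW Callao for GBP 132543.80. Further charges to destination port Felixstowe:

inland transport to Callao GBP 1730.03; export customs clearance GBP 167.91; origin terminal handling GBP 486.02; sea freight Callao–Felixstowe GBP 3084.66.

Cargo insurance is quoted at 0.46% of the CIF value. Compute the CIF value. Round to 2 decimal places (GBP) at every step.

Let C be the CIF value. C = EXW price + pre-shipment costs + freight + 0.46% × C
C − 0.46% × C = 132543.80 + 1730.03 + 167.91 + 486.02 + 3084.66
0.9954 × C = 138012.42
C = 138012.42 / 0.9954 = 138650.21
Insurance premium = 0.46% × 138650.21 = 637.79

CIF value: GBP 138650.21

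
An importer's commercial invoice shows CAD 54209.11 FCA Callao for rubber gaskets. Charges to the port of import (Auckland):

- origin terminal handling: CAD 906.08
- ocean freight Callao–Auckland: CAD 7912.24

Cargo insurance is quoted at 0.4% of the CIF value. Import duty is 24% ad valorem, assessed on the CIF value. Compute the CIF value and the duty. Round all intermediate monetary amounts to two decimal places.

Let C be the CIF value. C = FCA price + pre-shipment costs + freight + 0.4% × C
C − 0.4% × C = 54209.11 + 906.08 + 7912.24
0.996 × C = 63027.43
C = 63027.43 / 0.996 = 63280.55
Insurance premium = 0.4% × 63280.55 = 253.12
Import duty = 63280.55 × 24% = 15187.33

CIF value: CAD 63280.55; import duty: CAD 15187.33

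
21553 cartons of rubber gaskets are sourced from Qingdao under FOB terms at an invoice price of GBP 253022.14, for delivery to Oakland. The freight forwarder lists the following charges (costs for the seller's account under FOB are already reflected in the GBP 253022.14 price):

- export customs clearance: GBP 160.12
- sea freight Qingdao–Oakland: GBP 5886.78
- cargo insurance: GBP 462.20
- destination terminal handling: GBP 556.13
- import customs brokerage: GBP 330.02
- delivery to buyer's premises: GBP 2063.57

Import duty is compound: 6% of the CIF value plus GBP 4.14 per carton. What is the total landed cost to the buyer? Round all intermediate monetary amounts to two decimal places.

Total landed cost: GBP 367112.53

FOB: the seller bears costs until goods are on board at the origin port; the buyer bears freight, insurance and all costs thereafter.
Already in the invoice (seller's account under FOB): export clearance — exclude.
CIF value = FOB price + freight + insurance = 253022.14 + 5886.78 + 462.20 = 259371.12
Ad valorem component: 259371.12 × 6% = 15562.27
Specific component: 21553 × 4.14 = 89229.42
Import duty = 15562.27 + 89229.42 = 104791.69
Buyer bears: freight 5886.78 + insurance 462.20 + destination terminal 556.13 + brokerage 330.02 + delivery 2063.57 + duty 104791.69 = 114090.39
Landed cost = invoice 253022.14 + 114090.39 = 367112.53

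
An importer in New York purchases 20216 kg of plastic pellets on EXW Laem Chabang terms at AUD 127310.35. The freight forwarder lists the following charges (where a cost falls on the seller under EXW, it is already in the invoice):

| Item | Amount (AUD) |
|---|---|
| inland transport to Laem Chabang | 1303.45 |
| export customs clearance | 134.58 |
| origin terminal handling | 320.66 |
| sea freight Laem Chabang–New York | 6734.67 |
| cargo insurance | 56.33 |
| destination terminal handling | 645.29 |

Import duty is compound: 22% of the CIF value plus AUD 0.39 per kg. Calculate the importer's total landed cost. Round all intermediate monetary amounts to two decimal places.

Total landed cost: AUD 174278.78

EXW: the seller makes goods available at their premises; the buyer bears all onward costs.
CIF value = EXW price + inland to port + export clearance + origin terminal + freight + insurance = 127310.35 + 1303.45 + 134.58 + 320.66 + 6734.67 + 56.33 = 135860.04
Ad valorem component: 135860.04 × 22% = 29889.21
Specific component: 20216 × 0.39 = 7884.24
Import duty = 29889.21 + 7884.24 = 37773.45
Buyer bears: inland to port 1303.45 + export clearance 134.58 + origin terminal 320.66 + freight 6734.67 + insurance 56.33 + destination terminal 645.29 + duty 37773.45 = 46968.43
Landed cost = invoice 127310.35 + 46968.43 = 174278.78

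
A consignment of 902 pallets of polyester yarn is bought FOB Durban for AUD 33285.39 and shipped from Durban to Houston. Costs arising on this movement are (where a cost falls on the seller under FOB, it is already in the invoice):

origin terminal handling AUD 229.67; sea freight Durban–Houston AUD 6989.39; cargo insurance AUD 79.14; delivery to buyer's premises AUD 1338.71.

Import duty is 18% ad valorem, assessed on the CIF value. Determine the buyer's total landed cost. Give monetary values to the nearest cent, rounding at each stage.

Total landed cost: AUD 48956.34

FOB: the seller bears costs until goods are on board at the origin port; the buyer bears freight, insurance and all costs thereafter.
Already in the invoice (seller's account under FOB): origin terminal — exclude.
CIF value = FOB price + freight + insurance = 33285.39 + 6989.39 + 79.14 = 40353.92
Import duty = 40353.92 × 18% = 7263.71
Buyer bears: freight 6989.39 + insurance 79.14 + delivery 1338.71 + duty 7263.71 = 15670.95
Landed cost = invoice 33285.39 + 15670.95 = 48956.34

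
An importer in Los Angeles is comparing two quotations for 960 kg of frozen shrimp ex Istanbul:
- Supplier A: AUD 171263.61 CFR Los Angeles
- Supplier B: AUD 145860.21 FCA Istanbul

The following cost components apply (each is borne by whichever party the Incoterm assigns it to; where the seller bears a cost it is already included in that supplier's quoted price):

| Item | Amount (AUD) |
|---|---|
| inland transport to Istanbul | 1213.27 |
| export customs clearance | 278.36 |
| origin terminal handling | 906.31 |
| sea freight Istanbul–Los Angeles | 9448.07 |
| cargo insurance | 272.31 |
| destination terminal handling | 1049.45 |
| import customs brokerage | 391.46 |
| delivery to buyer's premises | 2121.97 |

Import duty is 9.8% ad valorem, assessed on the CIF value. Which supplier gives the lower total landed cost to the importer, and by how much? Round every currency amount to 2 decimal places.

Supplier A (CFR):
CIF value = CFR price + insurance = 171263.61 + 272.31 = 171535.92
Import duty = 171535.92 × 9.8% = 16810.52
Buyer bears (A): 272.31 + 1049.45 + 391.46 + 2121.97 = 3835.19
Landed cost (A) = invoice 171263.61 + 3835.19 + duty 16810.52 = 191909.32
Supplier B (FCA):
CIF value = FCA price + origin terminal + freight + insurance = 145860.21 + 906.31 + 9448.07 + 272.31 = 156486.90
Import duty = 156486.90 × 9.8% = 15335.72
Buyer bears (B): 906.31 + 9448.07 + 272.31 + 1049.45 + 391.46 + 2121.97 = 14189.57
Landed cost (B) = invoice 145860.21 + 14189.57 + duty 15335.72 = 175385.50
Difference = |191909.32 − 175385.50| = 16523.82

Supplier B is cheaper by AUD 16523.82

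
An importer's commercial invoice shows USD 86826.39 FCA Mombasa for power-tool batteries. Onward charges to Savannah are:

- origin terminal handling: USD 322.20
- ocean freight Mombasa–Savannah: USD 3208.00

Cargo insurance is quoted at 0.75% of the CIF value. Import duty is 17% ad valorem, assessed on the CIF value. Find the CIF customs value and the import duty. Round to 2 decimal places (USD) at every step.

CIF value: USD 91039.39; import duty: USD 15476.70

Let C be the CIF value. C = FCA price + pre-shipment costs + freight + 0.75% × C
C − 0.75% × C = 86826.39 + 322.20 + 3208.00
0.9925 × C = 90356.59
C = 90356.59 / 0.9925 = 91039.39
Insurance premium = 0.75% × 91039.39 = 682.80
Import duty = 91039.39 × 17% = 15476.70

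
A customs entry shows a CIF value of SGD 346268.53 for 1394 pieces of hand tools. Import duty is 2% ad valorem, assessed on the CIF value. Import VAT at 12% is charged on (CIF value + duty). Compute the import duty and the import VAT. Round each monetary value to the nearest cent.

Import duty = 346268.53 × 2% = 6925.37
VAT base = CIF + duty = 346268.53 + 6925.37 = 353193.90
Import VAT = 353193.90 × 12% = 42383.27

Import duty: SGD 6925.37; import VAT: SGD 42383.27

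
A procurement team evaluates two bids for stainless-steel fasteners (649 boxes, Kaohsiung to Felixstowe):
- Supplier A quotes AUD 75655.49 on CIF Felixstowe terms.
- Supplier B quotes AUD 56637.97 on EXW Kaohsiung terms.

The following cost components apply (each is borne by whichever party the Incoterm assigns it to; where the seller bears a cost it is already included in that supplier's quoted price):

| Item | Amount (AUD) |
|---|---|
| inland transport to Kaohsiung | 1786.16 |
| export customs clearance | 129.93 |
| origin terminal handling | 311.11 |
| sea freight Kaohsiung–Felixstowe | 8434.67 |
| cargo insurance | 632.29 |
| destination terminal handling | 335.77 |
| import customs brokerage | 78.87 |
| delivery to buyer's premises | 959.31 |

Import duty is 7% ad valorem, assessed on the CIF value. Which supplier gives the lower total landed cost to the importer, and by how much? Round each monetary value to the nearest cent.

Supplier A (CIF):
The CIF price already equals the CIF value: 75655.49
Import duty = 75655.49 × 7% = 5295.88
Buyer bears (A): 335.77 + 78.87 + 959.31 = 1373.95
Landed cost (A) = invoice 75655.49 + 1373.95 + duty 5295.88 = 82325.32
Supplier B (EXW):
CIF value = EXW price + inland to port + export clearance + origin terminal + freight + insurance = 56637.97 + 1786.16 + 129.93 + 311.11 + 8434.67 + 632.29 = 67932.13
Import duty = 67932.13 × 7% = 4755.25
Buyer bears (B): 1786.16 + 129.93 + 311.11 + 8434.67 + 632.29 + 335.77 + 78.87 + 959.31 = 12668.11
Landed cost (B) = invoice 56637.97 + 12668.11 + duty 4755.25 = 74061.33
Difference = |82325.32 − 74061.33| = 8263.99

Supplier B is cheaper by AUD 8263.99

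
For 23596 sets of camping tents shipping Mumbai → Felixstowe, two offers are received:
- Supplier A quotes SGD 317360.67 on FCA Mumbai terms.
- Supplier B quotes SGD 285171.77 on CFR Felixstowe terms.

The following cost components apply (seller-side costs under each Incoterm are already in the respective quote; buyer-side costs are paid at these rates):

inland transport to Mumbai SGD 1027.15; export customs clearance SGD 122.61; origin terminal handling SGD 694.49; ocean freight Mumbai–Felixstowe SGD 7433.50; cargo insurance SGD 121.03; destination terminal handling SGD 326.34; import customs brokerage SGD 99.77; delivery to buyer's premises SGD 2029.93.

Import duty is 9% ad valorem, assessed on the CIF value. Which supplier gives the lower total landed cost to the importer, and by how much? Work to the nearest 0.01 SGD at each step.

Supplier B is cheaper by SGD 43945.41

Supplier A (FCA):
CIF value = FCA price + origin terminal + freight + insurance = 317360.67 + 694.49 + 7433.50 + 121.03 = 325609.69
Import duty = 325609.69 × 9% = 29304.87
Buyer bears (A): 694.49 + 7433.50 + 121.03 + 326.34 + 99.77 + 2029.93 = 10705.06
Landed cost (A) = invoice 317360.67 + 10705.06 + duty 29304.87 = 357370.60
Supplier B (CFR):
CIF value = CFR price + insurance = 285171.77 + 121.03 = 285292.80
Import duty = 285292.80 × 9% = 25676.35
Buyer bears (B): 121.03 + 326.34 + 99.77 + 2029.93 = 2577.07
Landed cost (B) = invoice 285171.77 + 2577.07 + duty 25676.35 = 313425.19
Difference = |357370.60 − 313425.19| = 43945.41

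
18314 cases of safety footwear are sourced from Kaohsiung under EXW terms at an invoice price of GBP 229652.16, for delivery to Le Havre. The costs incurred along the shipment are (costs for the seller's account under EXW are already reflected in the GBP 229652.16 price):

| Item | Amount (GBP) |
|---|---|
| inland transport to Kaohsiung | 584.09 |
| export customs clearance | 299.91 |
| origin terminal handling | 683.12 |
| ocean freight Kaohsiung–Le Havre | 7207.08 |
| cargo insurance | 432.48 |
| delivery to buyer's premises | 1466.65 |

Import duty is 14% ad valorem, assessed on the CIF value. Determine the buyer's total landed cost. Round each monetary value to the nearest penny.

EXW: the seller makes goods available at their premises; the buyer bears all onward costs.
CIF value = EXW price + inland to port + export clearance + origin terminal + freight + insurance = 229652.16 + 584.09 + 299.91 + 683.12 + 7207.08 + 432.48 = 238858.84
Import duty = 238858.84 × 14% = 33440.24
Buyer bears: inland to port 584.09 + export clearance 299.91 + origin terminal 683.12 + freight 7207.08 + insurance 432.48 + delivery 1466.65 + duty 33440.24 = 44113.57
Landed cost = invoice 229652.16 + 44113.57 = 273765.73

Total landed cost: GBP 273765.73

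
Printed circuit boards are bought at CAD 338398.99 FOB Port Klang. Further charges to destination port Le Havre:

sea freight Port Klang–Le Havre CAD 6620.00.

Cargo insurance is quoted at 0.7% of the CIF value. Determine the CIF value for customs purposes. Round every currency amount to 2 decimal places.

Let C be the CIF value. C = FOB price + freight + 0.7% × C
C − 0.7% × C = 338398.99 + 6620.00
0.993 × C = 345018.99
C = 345018.99 / 0.993 = 347451.15
Insurance premium = 0.7% × 347451.15 = 2432.16

CIF value: CAD 347451.15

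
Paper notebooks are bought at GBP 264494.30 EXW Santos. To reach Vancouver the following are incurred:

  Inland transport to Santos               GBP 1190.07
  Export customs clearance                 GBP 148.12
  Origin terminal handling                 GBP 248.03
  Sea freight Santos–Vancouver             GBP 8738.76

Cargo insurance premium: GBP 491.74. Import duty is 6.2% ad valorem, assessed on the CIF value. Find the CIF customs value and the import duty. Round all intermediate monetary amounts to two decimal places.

CIF value: GBP 275311.02; import duty: GBP 17069.28

CIF = EXW price + pre-shipment costs + freight + insurance
CIF = 264494.30 + 1190.07 + 148.12 + 248.03 + 8738.76 + 491.74 = 275311.02
Import duty = 275311.02 × 6.2% = 17069.28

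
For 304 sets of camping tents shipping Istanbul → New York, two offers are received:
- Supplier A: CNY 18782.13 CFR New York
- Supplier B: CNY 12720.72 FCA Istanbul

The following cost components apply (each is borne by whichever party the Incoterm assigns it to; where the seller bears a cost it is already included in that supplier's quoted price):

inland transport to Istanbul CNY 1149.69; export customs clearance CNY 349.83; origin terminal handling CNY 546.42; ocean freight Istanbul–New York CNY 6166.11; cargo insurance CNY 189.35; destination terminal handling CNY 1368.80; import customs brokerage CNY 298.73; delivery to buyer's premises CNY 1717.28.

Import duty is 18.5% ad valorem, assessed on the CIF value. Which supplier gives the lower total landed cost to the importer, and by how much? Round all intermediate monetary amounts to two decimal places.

Supplier A is cheaper by CNY 771.58

Supplier A (CFR):
CIF value = CFR price + insurance = 18782.13 + 189.35 = 18971.48
Import duty = 18971.48 × 18.5% = 3509.72
Buyer bears (A): 189.35 + 1368.80 + 298.73 + 1717.28 = 3574.16
Landed cost (A) = invoice 18782.13 + 3574.16 + duty 3509.72 = 25866.01
Supplier B (FCA):
CIF value = FCA price + origin terminal + freight + insurance = 12720.72 + 546.42 + 6166.11 + 189.35 = 19622.60
Import duty = 19622.60 × 18.5% = 3630.18
Buyer bears (B): 546.42 + 6166.11 + 189.35 + 1368.80 + 298.73 + 1717.28 = 10286.69
Landed cost (B) = invoice 12720.72 + 10286.69 + duty 3630.18 = 26637.59
Difference = |25866.01 − 26637.59| = 771.58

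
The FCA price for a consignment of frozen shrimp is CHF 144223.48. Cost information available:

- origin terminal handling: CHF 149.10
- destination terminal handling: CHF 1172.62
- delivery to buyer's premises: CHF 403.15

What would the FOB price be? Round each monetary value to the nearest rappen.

FOB price: CHF 144372.58

Not relevant to the conversion: destination terminal, delivery — on the buyer under both terms; not part of either seller's price.
From FCA to FOB, the seller additionally bears: origin terminal.
FOB price = 144223.48 + 149.10 = 144372.58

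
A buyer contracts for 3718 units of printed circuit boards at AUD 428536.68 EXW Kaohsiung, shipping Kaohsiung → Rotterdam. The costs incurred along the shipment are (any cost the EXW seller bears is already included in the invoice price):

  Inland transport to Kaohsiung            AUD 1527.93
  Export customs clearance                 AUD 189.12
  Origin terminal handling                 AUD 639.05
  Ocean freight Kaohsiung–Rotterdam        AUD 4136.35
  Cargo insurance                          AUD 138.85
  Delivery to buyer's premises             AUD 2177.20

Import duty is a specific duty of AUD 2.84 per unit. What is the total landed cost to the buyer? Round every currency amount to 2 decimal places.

EXW: the seller makes goods available at their premises; the buyer bears all onward costs.
CIF value = EXW price + inland to port + export clearance + origin terminal + freight + insurance = 428536.68 + 1527.93 + 189.12 + 639.05 + 4136.35 + 138.85 = 435167.98
Import duty = 3718 × 2.84 = 10559.12
Buyer bears: inland to port 1527.93 + export clearance 189.12 + origin terminal 639.05 + freight 4136.35 + insurance 138.85 + delivery 2177.20 + duty 10559.12 = 19367.62
Landed cost = invoice 428536.68 + 19367.62 = 447904.30

Total landed cost: AUD 447904.30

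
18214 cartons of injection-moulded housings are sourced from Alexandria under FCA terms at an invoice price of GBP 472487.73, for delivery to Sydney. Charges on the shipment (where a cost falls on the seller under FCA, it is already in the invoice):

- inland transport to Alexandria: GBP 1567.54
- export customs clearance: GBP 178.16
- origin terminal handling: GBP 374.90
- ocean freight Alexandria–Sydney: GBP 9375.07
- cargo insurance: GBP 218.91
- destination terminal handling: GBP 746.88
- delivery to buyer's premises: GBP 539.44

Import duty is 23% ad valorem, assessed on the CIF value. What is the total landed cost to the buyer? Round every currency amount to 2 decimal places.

FCA: the seller delivers export-cleared goods to the carrier; the buyer bears costs from that point.
Already in the invoice (seller's account under FCA): inland to port, export clearance — exclude.
CIF value = FCA price + origin terminal + freight + insurance = 472487.73 + 374.90 + 9375.07 + 218.91 = 482456.61
Import duty = 482456.61 × 23% = 110965.02
Buyer bears: origin terminal 374.90 + freight 9375.07 + insurance 218.91 + destination terminal 746.88 + delivery 539.44 + duty 110965.02 = 122220.22
Landed cost = invoice 472487.73 + 122220.22 = 594707.95

Total landed cost: GBP 594707.95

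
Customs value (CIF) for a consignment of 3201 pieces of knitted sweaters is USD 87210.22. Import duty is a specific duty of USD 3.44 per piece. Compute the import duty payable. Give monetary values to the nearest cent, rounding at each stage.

Import duty = 3201 × 3.44 = 11011.44

Import duty: USD 11011.44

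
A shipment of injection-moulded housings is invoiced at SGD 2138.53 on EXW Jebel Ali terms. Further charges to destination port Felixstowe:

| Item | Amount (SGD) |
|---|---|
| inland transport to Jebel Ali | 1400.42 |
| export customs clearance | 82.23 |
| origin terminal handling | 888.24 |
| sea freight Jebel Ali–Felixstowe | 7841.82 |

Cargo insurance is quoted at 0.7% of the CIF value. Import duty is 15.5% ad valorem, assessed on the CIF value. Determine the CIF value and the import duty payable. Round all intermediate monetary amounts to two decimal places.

Let C be the CIF value. C = EXW price + pre-shipment costs + freight + 0.7% × C
C − 0.7% × C = 2138.53 + 1400.42 + 82.23 + 888.24 + 7841.82
0.993 × C = 12351.24
C = 12351.24 / 0.993 = 12438.31
Insurance premium = 0.7% × 12438.31 = 87.07
Import duty = 12438.31 × 15.5% = 1927.94

CIF value: SGD 12438.31; import duty: SGD 1927.94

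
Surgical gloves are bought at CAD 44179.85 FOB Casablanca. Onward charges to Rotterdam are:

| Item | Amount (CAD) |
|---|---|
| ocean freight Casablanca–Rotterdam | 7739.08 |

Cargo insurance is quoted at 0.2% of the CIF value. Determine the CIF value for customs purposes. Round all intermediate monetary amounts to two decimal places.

Let C be the CIF value. C = FOB price + freight + 0.2% × C
C − 0.2% × C = 44179.85 + 7739.08
0.998 × C = 51918.93
C = 51918.93 / 0.998 = 52022.98
Insurance premium = 0.2% × 52022.98 = 104.05

CIF value: CAD 52022.98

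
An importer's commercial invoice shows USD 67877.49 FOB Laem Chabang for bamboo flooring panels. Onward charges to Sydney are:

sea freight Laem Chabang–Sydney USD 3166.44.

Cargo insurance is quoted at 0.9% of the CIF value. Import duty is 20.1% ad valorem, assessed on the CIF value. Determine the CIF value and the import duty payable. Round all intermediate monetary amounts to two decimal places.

CIF value: USD 71689.13; import duty: USD 14409.52

Let C be the CIF value. C = FOB price + freight + 0.9% × C
C − 0.9% × C = 67877.49 + 3166.44
0.991 × C = 71043.93
C = 71043.93 / 0.991 = 71689.13
Insurance premium = 0.9% × 71689.13 = 645.20
Import duty = 71689.13 × 20.1% = 14409.52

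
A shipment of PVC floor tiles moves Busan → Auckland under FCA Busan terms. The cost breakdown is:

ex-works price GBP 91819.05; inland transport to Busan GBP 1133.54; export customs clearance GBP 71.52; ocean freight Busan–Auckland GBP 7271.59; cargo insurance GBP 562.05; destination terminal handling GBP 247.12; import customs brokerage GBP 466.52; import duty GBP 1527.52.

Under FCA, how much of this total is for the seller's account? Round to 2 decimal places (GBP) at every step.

Seller's account: GBP 93024.11

FCA: the seller delivers export-cleared goods to the carrier; the buyer bears costs from that point.
Seller's account: goods 91819.05 + inland to port 1133.54 + export clearance 71.52 = 93024.11
Buyer's account: freight 7271.59 + insurance 562.05 + destination terminal 247.12 + brokerage 466.52 + duty 1527.52 = 10074.80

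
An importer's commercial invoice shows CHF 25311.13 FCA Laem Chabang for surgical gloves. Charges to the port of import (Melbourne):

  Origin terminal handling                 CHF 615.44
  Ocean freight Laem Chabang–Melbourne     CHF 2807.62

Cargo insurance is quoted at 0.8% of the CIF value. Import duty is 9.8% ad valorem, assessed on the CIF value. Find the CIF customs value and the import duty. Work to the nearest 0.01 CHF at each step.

Let C be the CIF value. C = FCA price + pre-shipment costs + freight + 0.8% × C
C − 0.8% × C = 25311.13 + 615.44 + 2807.62
0.992 × C = 28734.19
C = 28734.19 / 0.992 = 28965.92
Insurance premium = 0.8% × 28965.92 = 231.73
Import duty = 28965.92 × 9.8% = 2838.66

CIF value: CHF 28965.92; import duty: CHF 2838.66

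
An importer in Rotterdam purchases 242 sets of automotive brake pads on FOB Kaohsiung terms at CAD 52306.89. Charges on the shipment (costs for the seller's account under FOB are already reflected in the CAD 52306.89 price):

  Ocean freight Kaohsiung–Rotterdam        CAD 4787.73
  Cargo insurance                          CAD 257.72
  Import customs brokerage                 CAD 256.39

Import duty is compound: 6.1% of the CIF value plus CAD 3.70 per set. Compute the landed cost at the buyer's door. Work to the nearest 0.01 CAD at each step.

FOB: the seller bears costs until goods are on board at the origin port; the buyer bears freight, insurance and all costs thereafter.
CIF value = FOB price + freight + insurance = 52306.89 + 4787.73 + 257.72 = 57352.34
Ad valorem component: 57352.34 × 6.1% = 3498.49
Specific component: 242 × 3.70 = 895.40
Import duty = 3498.49 + 895.40 = 4393.89
Buyer bears: freight 4787.73 + insurance 257.72 + brokerage 256.39 + duty 4393.89 = 9695.73
Landed cost = invoice 52306.89 + 9695.73 = 62002.62

Total landed cost: CAD 62002.62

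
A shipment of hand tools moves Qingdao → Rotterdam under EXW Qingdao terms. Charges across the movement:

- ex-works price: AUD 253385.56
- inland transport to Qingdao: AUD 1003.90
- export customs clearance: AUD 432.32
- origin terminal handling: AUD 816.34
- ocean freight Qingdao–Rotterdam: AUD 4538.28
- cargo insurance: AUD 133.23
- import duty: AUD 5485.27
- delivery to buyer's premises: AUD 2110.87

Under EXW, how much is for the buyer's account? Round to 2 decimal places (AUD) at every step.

Buyer's account: AUD 14520.21

EXW: the seller makes goods available at their premises; the buyer bears all onward costs.
Seller's account: goods 253385.56 = 253385.56
Buyer's account: inland to port 1003.90 + export clearance 432.32 + origin terminal 816.34 + freight 4538.28 + insurance 133.23 + duty 5485.27 + delivery 2110.87 = 14520.21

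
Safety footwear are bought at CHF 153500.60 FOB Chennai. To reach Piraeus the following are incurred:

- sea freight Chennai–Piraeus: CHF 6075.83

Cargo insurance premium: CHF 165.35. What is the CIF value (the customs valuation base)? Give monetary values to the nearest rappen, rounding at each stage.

CIF value: CHF 159741.78

CIF = FOB price + freight + insurance
CIF = 153500.60 + 6075.83 + 165.35 = 159741.78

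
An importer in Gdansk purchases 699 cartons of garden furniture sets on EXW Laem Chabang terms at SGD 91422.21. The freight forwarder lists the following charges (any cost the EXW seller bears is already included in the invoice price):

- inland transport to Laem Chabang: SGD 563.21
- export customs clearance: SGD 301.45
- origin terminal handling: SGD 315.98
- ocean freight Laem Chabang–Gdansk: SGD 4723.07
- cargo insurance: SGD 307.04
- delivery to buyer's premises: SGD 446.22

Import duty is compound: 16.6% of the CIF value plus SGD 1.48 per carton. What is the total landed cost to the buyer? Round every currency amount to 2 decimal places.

Total landed cost: SGD 115320.77

EXW: the seller makes goods available at their premises; the buyer bears all onward costs.
CIF value = EXW price + inland to port + export clearance + origin terminal + freight + insurance = 91422.21 + 563.21 + 301.45 + 315.98 + 4723.07 + 307.04 = 97632.96
Ad valorem component: 97632.96 × 16.6% = 16207.07
Specific component: 699 × 1.48 = 1034.52
Import duty = 16207.07 + 1034.52 = 17241.59
Buyer bears: inland to port 563.21 + export clearance 301.45 + origin terminal 315.98 + freight 4723.07 + insurance 307.04 + delivery 446.22 + duty 17241.59 = 23898.56
Landed cost = invoice 91422.21 + 23898.56 = 115320.77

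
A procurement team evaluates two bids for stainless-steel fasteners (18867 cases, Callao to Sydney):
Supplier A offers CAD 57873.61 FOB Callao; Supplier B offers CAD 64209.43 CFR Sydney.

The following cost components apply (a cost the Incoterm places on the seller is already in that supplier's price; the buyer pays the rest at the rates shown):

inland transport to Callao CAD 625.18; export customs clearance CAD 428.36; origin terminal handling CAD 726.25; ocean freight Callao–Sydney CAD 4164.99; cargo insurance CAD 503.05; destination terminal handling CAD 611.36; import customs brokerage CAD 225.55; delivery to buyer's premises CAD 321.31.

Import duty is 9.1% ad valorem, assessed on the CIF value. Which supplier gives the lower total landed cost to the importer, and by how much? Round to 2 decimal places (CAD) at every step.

Supplier A (FOB):
CIF value = FOB price + freight + insurance = 57873.61 + 4164.99 + 503.05 = 62541.65
Import duty = 62541.65 × 9.1% = 5691.29
Buyer bears (A): 4164.99 + 503.05 + 611.36 + 225.55 + 321.31 = 5826.26
Landed cost (A) = invoice 57873.61 + 5826.26 + duty 5691.29 = 69391.16
Supplier B (CFR):
CIF value = CFR price + insurance = 64209.43 + 503.05 = 64712.48
Import duty = 64712.48 × 9.1% = 5888.84
Buyer bears (B): 503.05 + 611.36 + 225.55 + 321.31 = 1661.27
Landed cost (B) = invoice 64209.43 + 1661.27 + duty 5888.84 = 71759.54
Difference = |69391.16 − 71759.54| = 2368.38

Supplier A is cheaper by CAD 2368.38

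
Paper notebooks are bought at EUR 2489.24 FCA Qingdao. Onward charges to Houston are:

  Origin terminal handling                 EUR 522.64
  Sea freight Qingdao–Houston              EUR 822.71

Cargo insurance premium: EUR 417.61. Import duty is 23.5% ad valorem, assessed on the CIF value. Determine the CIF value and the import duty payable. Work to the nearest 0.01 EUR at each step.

CIF = FCA price + pre-shipment costs + freight + insurance
CIF = 2489.24 + 522.64 + 822.71 + 417.61 = 4252.20
Import duty = 4252.20 × 23.5% = 999.27

CIF value: EUR 4252.20; import duty: EUR 999.27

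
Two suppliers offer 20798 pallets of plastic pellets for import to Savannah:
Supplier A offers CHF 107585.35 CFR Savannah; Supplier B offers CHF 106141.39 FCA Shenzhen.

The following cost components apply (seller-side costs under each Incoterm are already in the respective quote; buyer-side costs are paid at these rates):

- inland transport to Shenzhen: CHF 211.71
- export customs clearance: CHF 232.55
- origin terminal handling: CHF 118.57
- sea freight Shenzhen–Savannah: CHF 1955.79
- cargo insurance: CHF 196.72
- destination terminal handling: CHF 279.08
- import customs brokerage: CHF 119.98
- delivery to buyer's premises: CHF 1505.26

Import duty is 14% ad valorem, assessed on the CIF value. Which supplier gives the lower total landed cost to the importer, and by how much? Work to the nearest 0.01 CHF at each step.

Supplier A (CFR):
CIF value = CFR price + insurance = 107585.35 + 196.72 = 107782.07
Import duty = 107782.07 × 14% = 15089.49
Buyer bears (A): 196.72 + 279.08 + 119.98 + 1505.26 = 2101.04
Landed cost (A) = invoice 107585.35 + 2101.04 + duty 15089.49 = 124775.88
Supplier B (FCA):
CIF value = FCA price + origin terminal + freight + insurance = 106141.39 + 118.57 + 1955.79 + 196.72 = 108412.47
Import duty = 108412.47 × 14% = 15177.75
Buyer bears (B): 118.57 + 1955.79 + 196.72 + 279.08 + 119.98 + 1505.26 = 4175.40
Landed cost (B) = invoice 106141.39 + 4175.40 + duty 15177.75 = 125494.54
Difference = |124775.88 − 125494.54| = 718.66

Supplier A is cheaper by CHF 718.66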